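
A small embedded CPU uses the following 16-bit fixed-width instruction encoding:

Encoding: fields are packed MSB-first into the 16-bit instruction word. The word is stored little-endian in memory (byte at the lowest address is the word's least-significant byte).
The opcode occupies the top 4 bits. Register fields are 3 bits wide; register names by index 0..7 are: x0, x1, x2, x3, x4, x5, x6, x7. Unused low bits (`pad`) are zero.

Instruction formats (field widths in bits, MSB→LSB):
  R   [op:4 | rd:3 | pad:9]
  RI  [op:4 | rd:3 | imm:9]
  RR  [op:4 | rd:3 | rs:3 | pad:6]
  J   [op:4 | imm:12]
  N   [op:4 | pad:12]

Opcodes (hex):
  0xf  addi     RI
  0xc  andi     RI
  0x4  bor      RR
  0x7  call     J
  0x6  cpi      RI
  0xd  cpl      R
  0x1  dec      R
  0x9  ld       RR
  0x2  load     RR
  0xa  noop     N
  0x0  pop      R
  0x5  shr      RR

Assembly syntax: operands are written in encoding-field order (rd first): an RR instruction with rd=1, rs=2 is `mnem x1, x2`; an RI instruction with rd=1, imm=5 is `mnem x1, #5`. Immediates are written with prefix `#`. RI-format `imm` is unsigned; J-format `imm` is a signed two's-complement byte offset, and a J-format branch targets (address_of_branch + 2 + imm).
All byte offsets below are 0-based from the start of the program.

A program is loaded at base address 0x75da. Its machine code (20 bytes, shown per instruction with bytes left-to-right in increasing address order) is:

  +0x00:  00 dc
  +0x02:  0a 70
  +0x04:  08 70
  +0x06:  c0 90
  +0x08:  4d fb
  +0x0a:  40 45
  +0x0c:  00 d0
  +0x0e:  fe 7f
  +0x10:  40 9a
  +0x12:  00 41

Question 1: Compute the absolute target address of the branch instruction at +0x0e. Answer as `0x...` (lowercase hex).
0x75e8

[0e] fe 7f → 0x7ffe
  op=0x7ffe>>12=0x7 ⇒ call (J)
  [11:0] imm=4094 (s12→-2) = #-2
  target = base 0x75da + off 0x0e + 2 + imm -2 = 0x75e8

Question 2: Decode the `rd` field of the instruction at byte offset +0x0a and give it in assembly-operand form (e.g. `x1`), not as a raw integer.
x2

+0x0a: 40 45 ⇒ word 0x4540 (little)
  opcode bits[15:12]=0x4: bor/RR
  rd@[11:9]=0x2 ⇒ x2
  rs@[8:6]=0x5 ⇒ x5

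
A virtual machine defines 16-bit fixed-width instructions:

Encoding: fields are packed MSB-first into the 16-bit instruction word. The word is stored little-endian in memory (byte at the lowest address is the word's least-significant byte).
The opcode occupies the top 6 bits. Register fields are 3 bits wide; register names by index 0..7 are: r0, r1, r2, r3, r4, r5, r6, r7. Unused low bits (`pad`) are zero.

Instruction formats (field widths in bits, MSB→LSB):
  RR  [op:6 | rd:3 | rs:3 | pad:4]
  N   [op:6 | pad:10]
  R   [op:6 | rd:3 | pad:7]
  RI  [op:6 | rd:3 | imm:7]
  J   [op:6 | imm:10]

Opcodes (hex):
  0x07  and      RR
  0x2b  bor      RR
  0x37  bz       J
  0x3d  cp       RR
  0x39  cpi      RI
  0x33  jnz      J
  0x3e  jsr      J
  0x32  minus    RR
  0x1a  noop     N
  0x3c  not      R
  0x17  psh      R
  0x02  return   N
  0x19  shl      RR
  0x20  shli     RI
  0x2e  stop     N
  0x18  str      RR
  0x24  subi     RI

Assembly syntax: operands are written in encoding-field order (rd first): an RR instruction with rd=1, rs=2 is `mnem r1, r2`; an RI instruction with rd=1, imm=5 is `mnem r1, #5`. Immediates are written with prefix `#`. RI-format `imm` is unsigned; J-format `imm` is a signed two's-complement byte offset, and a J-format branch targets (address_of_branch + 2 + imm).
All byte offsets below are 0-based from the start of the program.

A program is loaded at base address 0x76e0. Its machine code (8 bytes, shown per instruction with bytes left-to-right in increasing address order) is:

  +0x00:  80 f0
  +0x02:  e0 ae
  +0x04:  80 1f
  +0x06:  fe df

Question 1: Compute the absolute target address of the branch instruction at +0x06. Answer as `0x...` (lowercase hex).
@+06  little-endian(fe df) = 0xdffe
  opcode bits[15:10]=0x37: bz/J
  imm@[9:0]=0x3fe (s10→-2) ⇒ #-2
  target = base 0x76e0 + off 0x06 + 2 + imm -2 = 0x76e6

0x76e6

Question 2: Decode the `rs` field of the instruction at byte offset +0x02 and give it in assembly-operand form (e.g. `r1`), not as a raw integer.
r6

@+02  little-endian(e0 ae) = 0xaee0
  opcode bits[15:10]=0x2b: bor/RR
  rd: (w>>7)&0x7=0x5 → r5
  rs: (w>>4)&0x7=0x6 → r6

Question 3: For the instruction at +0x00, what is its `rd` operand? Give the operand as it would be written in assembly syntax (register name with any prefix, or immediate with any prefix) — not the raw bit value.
off 0x00: read 80 f0 as little → 0xf080
  opcode bits[15:10]=0x3c: not/R
  rd: (w>>7)&0x7=0x1 → r1

r1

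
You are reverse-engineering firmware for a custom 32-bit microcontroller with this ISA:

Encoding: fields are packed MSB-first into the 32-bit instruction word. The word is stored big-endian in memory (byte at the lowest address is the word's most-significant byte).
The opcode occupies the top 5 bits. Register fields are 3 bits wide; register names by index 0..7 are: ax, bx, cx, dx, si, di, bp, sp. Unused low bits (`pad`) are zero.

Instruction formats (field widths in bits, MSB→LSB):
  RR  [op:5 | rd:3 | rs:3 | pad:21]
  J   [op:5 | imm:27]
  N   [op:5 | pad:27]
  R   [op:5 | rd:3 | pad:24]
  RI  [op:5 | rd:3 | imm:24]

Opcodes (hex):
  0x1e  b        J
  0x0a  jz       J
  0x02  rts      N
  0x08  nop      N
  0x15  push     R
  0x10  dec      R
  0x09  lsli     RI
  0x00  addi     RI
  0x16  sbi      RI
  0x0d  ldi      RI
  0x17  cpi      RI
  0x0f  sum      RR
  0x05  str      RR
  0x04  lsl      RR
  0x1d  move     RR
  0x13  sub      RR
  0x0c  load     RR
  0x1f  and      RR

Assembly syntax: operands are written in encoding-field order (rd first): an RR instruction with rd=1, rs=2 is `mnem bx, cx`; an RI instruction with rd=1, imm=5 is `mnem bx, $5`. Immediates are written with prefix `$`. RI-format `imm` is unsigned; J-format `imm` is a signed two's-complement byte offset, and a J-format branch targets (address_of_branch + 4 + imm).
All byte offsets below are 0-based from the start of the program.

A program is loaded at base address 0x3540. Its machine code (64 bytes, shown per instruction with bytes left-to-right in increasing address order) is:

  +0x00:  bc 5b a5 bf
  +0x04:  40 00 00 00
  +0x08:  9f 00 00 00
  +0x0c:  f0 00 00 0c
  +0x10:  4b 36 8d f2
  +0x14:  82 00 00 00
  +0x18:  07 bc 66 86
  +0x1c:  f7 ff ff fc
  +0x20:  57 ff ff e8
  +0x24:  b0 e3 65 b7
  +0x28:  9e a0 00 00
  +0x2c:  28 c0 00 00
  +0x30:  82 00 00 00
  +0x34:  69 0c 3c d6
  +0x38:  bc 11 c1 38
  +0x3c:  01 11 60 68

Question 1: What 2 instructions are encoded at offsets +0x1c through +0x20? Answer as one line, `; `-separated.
off 0x1c: read f7 ff ff fc as big → 0xf7fffffc
  top 5b → 0x1e → b [J]
  [26:0] imm=134217724 (s27→-4) = $-4
off 0x20: read 57 ff ff e8 as big → 0x57ffffe8
  top 5b → 0xa → jz [J]
  [26:0] imm=134217704 (s27→-24) = $-24

b $-4; jz $-24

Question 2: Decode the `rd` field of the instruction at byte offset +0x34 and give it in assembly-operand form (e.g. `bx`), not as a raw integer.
bx

@+34  big-endian(69 0c 3c d6) = 0x690c3cd6
  top 5b → 0xd → ldi [RI]
  [26:24] rd=1 = bx
  [23:0] imm=802006 = $802006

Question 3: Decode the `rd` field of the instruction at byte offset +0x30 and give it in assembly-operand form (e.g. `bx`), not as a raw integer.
cx

[30] 82 00 00 00 → 0x82000000
  top 5b → 0x10 → dec [R]
  [26:24] rd=2 = cx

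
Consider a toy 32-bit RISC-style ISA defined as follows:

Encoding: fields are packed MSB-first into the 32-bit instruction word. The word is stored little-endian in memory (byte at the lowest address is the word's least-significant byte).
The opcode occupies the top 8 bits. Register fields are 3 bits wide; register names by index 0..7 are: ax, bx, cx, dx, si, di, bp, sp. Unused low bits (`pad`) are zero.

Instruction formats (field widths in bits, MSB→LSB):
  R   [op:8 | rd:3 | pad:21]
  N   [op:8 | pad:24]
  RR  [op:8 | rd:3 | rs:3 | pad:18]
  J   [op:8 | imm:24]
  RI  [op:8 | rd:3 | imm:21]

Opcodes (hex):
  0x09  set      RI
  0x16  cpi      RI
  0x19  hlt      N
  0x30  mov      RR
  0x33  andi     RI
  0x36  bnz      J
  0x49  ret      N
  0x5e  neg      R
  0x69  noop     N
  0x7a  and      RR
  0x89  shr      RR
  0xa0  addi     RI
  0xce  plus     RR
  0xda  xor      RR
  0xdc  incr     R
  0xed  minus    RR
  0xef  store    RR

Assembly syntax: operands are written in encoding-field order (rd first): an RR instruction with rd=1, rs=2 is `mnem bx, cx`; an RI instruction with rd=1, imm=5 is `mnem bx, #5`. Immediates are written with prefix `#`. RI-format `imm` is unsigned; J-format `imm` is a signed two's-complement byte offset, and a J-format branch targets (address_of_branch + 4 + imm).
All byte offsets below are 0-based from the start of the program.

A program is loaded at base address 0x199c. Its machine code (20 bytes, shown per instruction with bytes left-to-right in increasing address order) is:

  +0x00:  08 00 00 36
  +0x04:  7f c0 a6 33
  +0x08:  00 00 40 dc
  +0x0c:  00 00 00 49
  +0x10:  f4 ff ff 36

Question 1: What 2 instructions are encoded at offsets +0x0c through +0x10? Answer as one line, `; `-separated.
@+0c  little-endian(00 00 00 49) = 0x49000000
  opcode bits[31:24]=0x49: ret/N
@+10  little-endian(f4 ff ff 36) = 0x36fffff4
  opcode bits[31:24]=0x36: bnz/J
  imm@[23:0]=0xfffff4 (s24→-12) ⇒ #-12

ret; bnz #-12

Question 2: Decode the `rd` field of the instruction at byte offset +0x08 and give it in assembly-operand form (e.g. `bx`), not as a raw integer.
[08] 00 00 40 dc → 0xdc400000
  op=0xdc400000>>24=0xdc ⇒ incr (R)
  rd: (w>>21)&0x7=0x2 → cx

cx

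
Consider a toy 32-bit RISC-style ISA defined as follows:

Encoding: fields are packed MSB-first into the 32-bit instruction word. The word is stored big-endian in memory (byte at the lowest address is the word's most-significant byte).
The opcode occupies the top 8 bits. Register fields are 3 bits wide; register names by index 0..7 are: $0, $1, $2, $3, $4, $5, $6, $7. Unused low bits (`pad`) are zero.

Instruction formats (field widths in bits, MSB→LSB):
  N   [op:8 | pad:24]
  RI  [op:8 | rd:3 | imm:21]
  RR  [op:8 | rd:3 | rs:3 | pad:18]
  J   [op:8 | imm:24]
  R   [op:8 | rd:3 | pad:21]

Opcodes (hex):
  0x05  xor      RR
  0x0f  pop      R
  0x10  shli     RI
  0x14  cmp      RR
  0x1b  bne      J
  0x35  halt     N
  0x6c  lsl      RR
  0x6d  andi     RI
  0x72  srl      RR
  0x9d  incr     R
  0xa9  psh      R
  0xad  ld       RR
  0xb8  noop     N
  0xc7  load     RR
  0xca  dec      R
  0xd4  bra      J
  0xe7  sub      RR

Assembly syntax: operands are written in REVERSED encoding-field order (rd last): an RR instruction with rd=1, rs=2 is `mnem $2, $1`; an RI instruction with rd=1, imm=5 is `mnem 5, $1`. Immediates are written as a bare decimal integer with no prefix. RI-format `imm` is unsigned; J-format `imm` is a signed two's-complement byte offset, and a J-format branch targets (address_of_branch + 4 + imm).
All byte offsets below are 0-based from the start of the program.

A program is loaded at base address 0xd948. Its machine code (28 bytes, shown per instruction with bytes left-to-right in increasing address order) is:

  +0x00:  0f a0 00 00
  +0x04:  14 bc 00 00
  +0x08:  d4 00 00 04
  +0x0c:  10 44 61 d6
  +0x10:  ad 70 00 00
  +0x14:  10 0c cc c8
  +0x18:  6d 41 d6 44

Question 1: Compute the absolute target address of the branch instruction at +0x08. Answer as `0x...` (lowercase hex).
0xd958

+0x08: d4 00 00 04 ⇒ word 0xd4000004 (big)
  opcode bits[31:24]=0xd4: bra/J
  imm: (w>>0)&0xffffff=0x4 → 4
  target = base 0xd948 + off 0x08 + 4 + imm 4 = 0xd958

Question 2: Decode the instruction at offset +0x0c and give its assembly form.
off 0x0c: read 10 44 61 d6 as big → 0x104461d6
  top 8b → 0x10 → shli [RI]
  rd@[23:21]=0x2 ⇒ $2
  imm@[20:0]=0x461d6 ⇒ 287190

shli 287190, $2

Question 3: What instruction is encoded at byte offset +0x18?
[18] 6d 41 d6 44 → 0x6d41d644
  top 8b → 0x6d → andi [RI]
  rd@[23:21]=0x2 ⇒ $2
  imm@[20:0]=0x1d644 ⇒ 120388

andi 120388, $2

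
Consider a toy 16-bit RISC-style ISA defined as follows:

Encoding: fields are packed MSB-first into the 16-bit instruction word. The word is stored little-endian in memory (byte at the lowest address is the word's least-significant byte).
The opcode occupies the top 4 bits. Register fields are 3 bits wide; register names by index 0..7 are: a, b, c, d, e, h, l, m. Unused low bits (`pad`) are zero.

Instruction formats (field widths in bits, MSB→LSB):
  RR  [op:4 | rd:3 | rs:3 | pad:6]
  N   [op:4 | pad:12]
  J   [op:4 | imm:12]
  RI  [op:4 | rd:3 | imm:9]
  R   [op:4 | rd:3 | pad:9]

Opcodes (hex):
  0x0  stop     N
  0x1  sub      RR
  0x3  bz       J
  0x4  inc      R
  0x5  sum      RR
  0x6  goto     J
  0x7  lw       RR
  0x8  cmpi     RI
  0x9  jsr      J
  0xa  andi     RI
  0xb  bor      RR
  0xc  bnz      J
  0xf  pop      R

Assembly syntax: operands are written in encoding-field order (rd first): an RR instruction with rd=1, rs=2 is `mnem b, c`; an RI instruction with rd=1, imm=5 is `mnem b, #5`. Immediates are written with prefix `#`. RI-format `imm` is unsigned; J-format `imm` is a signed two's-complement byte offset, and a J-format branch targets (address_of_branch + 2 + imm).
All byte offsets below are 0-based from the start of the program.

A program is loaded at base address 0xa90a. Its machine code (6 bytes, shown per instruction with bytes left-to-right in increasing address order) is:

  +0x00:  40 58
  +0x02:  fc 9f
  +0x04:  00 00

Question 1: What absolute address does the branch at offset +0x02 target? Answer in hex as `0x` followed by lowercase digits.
0xa90a

+0x02: fc 9f ⇒ word 0x9ffc (little)
  opcode bits[15:12]=0x9: jsr/J
  [11:0] imm=4092 (s12→-4) = #-4
  target = base 0xa90a + off 0x02 + 2 + imm -4 = 0xa90a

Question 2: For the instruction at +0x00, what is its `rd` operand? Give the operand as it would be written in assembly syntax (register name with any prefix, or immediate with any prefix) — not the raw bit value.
e

@+00  little-endian(40 58) = 0x5840
  opcode bits[15:12]=0x5: sum/RR
  rd: (w>>9)&0x7=0x4 → e
  rs: (w>>6)&0x7=0x1 → b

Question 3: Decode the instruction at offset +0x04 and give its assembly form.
off 0x04: read 00 00 as little → 0x0000
  top 4b → 0x0 → stop [N]

stop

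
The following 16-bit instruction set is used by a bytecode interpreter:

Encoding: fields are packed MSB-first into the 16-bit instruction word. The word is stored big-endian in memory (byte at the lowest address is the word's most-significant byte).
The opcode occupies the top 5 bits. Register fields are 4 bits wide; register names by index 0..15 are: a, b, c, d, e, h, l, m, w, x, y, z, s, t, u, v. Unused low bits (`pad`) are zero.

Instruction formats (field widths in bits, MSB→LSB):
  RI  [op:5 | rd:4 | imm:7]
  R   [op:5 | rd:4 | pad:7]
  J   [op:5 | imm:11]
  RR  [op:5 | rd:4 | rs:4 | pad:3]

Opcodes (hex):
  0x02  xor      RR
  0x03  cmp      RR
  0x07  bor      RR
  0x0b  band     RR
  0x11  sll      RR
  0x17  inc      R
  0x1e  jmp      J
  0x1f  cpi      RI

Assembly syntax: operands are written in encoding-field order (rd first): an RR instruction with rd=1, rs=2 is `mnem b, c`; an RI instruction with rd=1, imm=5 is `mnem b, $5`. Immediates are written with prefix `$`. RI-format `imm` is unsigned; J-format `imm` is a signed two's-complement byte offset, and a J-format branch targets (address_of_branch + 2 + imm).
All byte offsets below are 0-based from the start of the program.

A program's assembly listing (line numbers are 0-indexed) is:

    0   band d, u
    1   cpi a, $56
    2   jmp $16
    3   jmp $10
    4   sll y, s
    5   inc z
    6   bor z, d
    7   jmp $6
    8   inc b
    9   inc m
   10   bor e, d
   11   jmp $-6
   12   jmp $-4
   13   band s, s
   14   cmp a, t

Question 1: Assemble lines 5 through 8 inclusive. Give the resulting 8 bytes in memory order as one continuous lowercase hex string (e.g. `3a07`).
line 5 (inc): pack op=0x17:5|rd=11:4|pad=0:7 = 0xbd80; big→ bd 80
line 6 (bor): pack op=0x7:5|rd=11:4|rs=3:4|pad=0:3 = 0x3d98; big→ 3d 98
line 7 (jmp): pack op=0x1e:5|imm=6:11 = 0xf006; big→ f0 06
line 8 (inc): pack op=0x17:5|rd=1:4|pad=0:7 = 0xb880; big→ b8 80

bd803d98f006b880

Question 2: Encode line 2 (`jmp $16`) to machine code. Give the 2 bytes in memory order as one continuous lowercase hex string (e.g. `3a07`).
f010

L2: jmp op=0x1e:5|imm=16:11 ⇒ 0xf010 ⇒ big f0 10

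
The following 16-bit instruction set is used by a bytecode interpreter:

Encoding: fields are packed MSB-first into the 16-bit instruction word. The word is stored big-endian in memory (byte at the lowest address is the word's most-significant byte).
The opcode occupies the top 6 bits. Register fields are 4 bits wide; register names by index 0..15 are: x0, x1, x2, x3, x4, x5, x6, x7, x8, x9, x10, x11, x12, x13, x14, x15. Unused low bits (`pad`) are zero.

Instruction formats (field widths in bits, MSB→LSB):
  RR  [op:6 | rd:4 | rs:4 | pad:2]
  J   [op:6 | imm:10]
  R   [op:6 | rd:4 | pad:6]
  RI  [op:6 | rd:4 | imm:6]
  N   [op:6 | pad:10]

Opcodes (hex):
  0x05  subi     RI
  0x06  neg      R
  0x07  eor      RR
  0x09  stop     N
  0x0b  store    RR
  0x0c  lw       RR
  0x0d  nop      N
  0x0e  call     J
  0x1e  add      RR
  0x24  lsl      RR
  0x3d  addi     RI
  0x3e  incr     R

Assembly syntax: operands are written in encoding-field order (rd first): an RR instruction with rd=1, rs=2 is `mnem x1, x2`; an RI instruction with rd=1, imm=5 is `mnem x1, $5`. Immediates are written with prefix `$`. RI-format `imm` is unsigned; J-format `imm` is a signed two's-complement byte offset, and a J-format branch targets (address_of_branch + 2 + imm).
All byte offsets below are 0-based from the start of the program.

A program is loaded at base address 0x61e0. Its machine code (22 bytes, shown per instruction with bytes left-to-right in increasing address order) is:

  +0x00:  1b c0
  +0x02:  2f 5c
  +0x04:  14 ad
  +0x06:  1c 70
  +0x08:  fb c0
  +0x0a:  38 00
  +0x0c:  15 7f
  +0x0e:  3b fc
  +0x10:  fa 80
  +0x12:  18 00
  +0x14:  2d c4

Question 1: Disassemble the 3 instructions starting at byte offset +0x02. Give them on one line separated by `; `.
store x13, x7; subi x2, $45; eor x1, x12

@+02  big-endian(2f 5c) = 0x2f5c
  op=0x2f5c>>10=0xb ⇒ store (RR)
  rd: (w>>6)&0xf=0xd → x13
  rs: (w>>2)&0xf=0x7 → x7
@+04  big-endian(14 ad) = 0x14ad
  op=0x14ad>>10=0x5 ⇒ subi (RI)
  rd: (w>>6)&0xf=0x2 → x2
  imm: (w>>0)&0x3f=0x2d → $45
@+06  big-endian(1c 70) = 0x1c70
  op=0x1c70>>10=0x7 ⇒ eor (RR)
  rd: (w>>6)&0xf=0x1 → x1
  rs: (w>>2)&0xf=0xc → x12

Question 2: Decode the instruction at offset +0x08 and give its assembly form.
incr x15

off 0x08: read fb c0 as big → 0xfbc0
  op=0xfbc0>>10=0x3e ⇒ incr (R)
  [9:6] rd=15 = x15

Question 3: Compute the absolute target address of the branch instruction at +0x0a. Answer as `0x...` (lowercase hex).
0x61ec

@+0a  big-endian(38 00) = 0x3800
  opcode bits[15:10]=0xe: call/J
  imm@[9:0]=0x0 ⇒ $0
  target = base 0x61e0 + off 0x0a + 2 + imm 0 = 0x61ec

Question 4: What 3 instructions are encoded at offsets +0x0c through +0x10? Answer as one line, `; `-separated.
subi x5, $63; call $-4; incr x10

off 0x0c: read 15 7f as big → 0x157f
  top 6b → 0x5 → subi [RI]
  rd: (w>>6)&0xf=0x5 → x5
  imm: (w>>0)&0x3f=0x3f → $63
off 0x0e: read 3b fc as big → 0x3bfc
  top 6b → 0xe → call [J]
  imm: (w>>0)&0x3ff=0x3fc (s10→-4) → $-4
off 0x10: read fa 80 as big → 0xfa80
  top 6b → 0x3e → incr [R]
  rd: (w>>6)&0xf=0xa → x10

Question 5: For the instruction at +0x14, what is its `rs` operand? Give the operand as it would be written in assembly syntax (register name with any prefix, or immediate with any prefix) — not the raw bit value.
[14] 2d c4 → 0x2dc4
  opcode bits[15:10]=0xb: store/RR
  rd@[9:6]=0x7 ⇒ x7
  rs@[5:2]=0x1 ⇒ x1

x1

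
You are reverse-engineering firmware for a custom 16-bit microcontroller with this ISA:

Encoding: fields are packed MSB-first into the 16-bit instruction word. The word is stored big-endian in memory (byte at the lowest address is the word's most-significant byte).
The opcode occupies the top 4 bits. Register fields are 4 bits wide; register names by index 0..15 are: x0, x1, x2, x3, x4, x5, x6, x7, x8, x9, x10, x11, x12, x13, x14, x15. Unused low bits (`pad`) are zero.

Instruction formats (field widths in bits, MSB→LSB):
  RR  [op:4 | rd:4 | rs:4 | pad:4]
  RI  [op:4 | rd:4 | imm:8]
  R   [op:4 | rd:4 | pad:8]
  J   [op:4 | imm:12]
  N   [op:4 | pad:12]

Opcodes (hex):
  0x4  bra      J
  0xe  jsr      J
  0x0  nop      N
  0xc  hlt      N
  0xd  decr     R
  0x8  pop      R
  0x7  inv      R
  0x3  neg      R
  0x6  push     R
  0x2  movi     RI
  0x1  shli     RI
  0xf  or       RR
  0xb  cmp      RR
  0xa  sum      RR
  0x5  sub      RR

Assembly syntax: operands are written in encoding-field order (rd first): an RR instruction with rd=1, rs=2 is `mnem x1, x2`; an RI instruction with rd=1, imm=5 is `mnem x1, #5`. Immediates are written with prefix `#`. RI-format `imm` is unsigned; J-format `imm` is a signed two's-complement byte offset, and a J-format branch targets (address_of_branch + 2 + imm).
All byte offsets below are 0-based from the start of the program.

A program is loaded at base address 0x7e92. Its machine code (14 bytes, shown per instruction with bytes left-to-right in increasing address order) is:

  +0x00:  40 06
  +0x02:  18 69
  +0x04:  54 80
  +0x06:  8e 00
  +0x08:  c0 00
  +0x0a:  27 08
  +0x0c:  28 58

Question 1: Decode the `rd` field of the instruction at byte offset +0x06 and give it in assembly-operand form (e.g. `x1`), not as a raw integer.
+0x06: 8e 00 ⇒ word 0x8e00 (big)
  opcode bits[15:12]=0x8: pop/R
  rd@[11:8]=0xe ⇒ x14

x14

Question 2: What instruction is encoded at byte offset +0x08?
[08] c0 00 → 0xc000
  opcode bits[15:12]=0xc: hlt/N

hlt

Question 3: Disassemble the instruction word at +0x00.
bra #6

@+00  big-endian(40 06) = 0x4006
  top 4b → 0x4 → bra [J]
  imm: (w>>0)&0xfff=0x6 → #6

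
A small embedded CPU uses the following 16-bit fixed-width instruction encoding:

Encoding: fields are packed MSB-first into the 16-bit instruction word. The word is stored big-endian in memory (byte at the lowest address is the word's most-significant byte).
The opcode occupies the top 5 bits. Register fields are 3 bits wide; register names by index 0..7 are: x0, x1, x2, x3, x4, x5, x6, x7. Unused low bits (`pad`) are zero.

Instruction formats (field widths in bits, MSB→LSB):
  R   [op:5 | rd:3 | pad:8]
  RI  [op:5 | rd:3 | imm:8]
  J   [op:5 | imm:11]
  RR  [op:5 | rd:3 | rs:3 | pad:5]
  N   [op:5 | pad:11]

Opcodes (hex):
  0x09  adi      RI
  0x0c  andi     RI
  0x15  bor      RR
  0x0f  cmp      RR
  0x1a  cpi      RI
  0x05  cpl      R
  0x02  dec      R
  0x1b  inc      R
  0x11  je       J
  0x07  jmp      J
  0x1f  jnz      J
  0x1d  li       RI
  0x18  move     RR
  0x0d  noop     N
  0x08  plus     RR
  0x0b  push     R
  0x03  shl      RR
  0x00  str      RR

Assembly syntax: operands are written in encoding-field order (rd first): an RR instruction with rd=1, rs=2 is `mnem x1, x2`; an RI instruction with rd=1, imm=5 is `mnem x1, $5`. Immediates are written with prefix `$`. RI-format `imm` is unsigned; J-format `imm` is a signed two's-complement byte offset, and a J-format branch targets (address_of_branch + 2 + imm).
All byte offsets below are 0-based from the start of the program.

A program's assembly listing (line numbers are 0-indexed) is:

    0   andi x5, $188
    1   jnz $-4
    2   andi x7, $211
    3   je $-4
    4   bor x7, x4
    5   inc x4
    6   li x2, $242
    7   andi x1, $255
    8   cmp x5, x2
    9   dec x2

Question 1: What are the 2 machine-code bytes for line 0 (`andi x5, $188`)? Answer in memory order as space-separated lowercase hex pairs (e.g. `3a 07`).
L0: andi op=0xc:5|rd=5:3|imm=188:8 ⇒ 0x65bc ⇒ big 65 bc

65 bc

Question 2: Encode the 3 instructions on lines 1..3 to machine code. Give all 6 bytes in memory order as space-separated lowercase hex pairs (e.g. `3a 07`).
L1: jnz op=0x1f:5|imm=-4:11 ⇒ 0xfffc ⇒ big ff fc
L2: andi op=0xc:5|rd=7:3|imm=211:8 ⇒ 0x67d3 ⇒ big 67 d3
L3: je op=0x11:5|imm=-4:11 ⇒ 0x8ffc ⇒ big 8f fc

ff fc 67 d3 8f fc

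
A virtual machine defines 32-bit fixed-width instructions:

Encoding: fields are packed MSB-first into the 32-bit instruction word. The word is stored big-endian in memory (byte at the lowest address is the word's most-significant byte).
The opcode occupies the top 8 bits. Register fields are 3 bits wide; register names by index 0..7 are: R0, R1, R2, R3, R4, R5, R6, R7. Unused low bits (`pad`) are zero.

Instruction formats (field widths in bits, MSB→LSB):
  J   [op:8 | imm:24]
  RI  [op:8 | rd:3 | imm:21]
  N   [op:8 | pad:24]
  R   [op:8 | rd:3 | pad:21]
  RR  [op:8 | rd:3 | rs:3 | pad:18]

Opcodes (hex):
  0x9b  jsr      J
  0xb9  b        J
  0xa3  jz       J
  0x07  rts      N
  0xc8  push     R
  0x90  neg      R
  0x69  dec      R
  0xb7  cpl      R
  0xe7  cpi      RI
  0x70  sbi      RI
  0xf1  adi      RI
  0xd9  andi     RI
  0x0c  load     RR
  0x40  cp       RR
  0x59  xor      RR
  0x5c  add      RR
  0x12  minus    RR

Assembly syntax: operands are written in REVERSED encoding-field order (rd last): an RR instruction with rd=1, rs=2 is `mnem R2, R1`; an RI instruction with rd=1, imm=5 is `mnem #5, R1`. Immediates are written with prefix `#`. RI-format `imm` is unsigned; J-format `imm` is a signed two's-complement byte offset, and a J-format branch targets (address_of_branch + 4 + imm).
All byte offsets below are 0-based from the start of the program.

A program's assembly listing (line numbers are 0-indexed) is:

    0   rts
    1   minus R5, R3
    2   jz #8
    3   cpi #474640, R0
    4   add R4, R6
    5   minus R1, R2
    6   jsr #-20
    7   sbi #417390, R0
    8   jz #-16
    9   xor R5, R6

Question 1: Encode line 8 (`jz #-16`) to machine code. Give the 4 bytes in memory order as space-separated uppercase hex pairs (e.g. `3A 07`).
line 8 (jz): pack op=0xa3:8|imm=-16:24 = 0xa3fffff0; big→ a3 ff ff f0

A3 FF FF F0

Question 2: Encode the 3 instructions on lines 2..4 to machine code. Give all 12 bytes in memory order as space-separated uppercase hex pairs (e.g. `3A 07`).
line 2 (jz): pack op=0xa3:8|imm=8:24 = 0xa3000008; big→ a3 00 00 08
line 3 (cpi): pack op=0xe7:8|rd=0:3|imm=474640:21 = 0xe7073e10; big→ e7 07 3e 10
line 4 (add): pack op=0x5c:8|rd=6:3|rs=4:3|pad=0:18 = 0x5cd00000; big→ 5c d0 00 00

A3 00 00 08 E7 07 3E 10 5C D0 00 00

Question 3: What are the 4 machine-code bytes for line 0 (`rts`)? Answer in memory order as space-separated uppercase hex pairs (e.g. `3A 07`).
07 00 00 00

line 0 (rts): pack op=0x7:8|pad=0:24 = 0x07000000; big→ 07 00 00 00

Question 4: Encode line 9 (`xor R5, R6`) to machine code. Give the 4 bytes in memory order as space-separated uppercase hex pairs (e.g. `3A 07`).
59 D4 00 00

line 9 (xor): pack op=0x59:8|rd=6:3|rs=5:3|pad=0:18 = 0x59d40000; big→ 59 d4 00 00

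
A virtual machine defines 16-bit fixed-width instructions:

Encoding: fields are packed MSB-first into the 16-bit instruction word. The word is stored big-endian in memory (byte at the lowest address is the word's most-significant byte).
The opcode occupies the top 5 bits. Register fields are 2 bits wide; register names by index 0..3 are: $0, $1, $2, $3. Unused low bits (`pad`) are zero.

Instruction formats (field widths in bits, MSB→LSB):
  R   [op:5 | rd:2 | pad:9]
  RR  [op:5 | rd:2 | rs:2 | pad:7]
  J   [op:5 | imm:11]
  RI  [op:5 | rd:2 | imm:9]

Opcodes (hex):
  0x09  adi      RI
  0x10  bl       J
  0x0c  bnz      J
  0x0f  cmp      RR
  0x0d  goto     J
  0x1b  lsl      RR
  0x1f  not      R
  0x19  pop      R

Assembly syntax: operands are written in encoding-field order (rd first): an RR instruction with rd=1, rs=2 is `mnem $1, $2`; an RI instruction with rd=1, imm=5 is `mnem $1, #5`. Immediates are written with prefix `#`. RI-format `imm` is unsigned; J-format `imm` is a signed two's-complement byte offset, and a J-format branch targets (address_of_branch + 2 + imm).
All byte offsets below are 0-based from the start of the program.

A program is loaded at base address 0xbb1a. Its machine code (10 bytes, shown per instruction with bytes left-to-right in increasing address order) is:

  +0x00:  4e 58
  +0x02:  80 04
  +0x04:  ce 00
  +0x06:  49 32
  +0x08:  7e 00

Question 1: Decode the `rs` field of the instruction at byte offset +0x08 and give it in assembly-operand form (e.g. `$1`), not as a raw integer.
$0

@+08  big-endian(7e 00) = 0x7e00
  opcode bits[15:11]=0xf: cmp/RR
  rd@[10:9]=0x3 ⇒ $3
  rs@[8:7]=0x0 ⇒ $0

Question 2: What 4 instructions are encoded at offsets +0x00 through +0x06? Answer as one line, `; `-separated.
adi $3, #88; bl #4; pop $3; adi $0, #306

[00] 4e 58 → 0x4e58
  op=0x4e58>>11=0x9 ⇒ adi (RI)
  rd: (w>>9)&0x3=0x3 → $3
  imm: (w>>0)&0x1ff=0x58 → #88
[02] 80 04 → 0x8004
  op=0x8004>>11=0x10 ⇒ bl (J)
  imm: (w>>0)&0x7ff=0x4 → #4
[04] ce 00 → 0xce00
  op=0xce00>>11=0x19 ⇒ pop (R)
  rd: (w>>9)&0x3=0x3 → $3
[06] 49 32 → 0x4932
  op=0x4932>>11=0x9 ⇒ adi (RI)
  rd: (w>>9)&0x3=0x0 → $0
  imm: (w>>0)&0x1ff=0x132 → #306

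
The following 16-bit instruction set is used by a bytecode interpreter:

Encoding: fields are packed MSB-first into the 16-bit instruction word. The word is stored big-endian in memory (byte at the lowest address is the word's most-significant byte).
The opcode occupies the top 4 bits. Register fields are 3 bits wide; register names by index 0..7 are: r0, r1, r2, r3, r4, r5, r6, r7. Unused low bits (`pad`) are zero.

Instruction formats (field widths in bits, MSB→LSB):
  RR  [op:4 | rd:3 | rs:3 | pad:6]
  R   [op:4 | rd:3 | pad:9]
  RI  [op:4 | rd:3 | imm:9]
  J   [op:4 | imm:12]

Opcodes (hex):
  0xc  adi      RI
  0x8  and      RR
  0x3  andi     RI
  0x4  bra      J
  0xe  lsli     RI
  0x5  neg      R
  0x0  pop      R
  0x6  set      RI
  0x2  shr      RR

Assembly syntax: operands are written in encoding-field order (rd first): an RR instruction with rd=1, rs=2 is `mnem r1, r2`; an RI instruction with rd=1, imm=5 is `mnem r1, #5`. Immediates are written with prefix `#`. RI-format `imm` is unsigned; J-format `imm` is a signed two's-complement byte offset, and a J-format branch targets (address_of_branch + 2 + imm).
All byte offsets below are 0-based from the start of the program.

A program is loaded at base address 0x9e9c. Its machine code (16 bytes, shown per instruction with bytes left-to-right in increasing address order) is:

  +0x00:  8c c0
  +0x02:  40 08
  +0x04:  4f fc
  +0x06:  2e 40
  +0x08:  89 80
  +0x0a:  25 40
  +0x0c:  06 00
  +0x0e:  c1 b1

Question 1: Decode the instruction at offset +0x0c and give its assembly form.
pop r3

+0x0c: 06 00 ⇒ word 0x0600 (big)
  top 4b → 0x0 → pop [R]
  rd: (w>>9)&0x7=0x3 → r3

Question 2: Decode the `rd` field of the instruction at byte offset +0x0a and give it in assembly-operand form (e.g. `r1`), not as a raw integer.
@+0a  big-endian(25 40) = 0x2540
  op=0x2540>>12=0x2 ⇒ shr (RR)
  [11:9] rd=2 = r2
  [8:6] rs=5 = r5

r2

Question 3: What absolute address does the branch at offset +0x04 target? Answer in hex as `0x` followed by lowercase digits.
0x9e9e

[04] 4f fc → 0x4ffc
  opcode bits[15:12]=0x4: bra/J
  [11:0] imm=4092 (s12→-4) = #-4
  target = base 0x9e9c + off 0x04 + 2 + imm -4 = 0x9e9e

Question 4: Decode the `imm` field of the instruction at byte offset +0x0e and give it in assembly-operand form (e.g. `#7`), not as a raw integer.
#433

off 0x0e: read c1 b1 as big → 0xc1b1
  opcode bits[15:12]=0xc: adi/RI
  rd: (w>>9)&0x7=0x0 → r0
  imm: (w>>0)&0x1ff=0x1b1 → #433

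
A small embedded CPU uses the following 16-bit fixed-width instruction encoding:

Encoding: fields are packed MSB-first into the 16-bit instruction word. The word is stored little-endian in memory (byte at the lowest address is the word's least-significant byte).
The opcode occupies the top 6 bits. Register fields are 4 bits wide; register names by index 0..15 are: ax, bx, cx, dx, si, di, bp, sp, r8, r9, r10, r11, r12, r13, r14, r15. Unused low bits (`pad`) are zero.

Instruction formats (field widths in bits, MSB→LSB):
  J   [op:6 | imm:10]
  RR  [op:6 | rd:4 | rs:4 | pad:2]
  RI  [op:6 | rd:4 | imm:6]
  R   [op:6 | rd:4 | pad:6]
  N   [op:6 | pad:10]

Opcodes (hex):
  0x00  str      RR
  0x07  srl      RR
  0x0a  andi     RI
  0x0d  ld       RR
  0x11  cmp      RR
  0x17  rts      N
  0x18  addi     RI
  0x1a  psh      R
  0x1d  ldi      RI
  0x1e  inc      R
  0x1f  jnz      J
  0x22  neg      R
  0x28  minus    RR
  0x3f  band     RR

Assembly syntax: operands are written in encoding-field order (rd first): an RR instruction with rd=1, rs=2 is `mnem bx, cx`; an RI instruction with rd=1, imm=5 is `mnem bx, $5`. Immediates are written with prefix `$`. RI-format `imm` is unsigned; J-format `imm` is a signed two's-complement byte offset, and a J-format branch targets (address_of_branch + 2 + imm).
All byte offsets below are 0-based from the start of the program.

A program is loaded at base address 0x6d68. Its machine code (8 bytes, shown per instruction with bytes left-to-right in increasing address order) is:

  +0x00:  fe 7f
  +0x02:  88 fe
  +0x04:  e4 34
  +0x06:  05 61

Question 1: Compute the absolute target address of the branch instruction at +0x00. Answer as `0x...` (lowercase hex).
off 0x00: read fe 7f as little → 0x7ffe
  top 6b → 0x1f → jnz [J]
  imm: (w>>0)&0x3ff=0x3fe (s10→-2) → $-2
  target = base 0x6d68 + off 0x00 + 2 + imm -2 = 0x6d68

0x6d68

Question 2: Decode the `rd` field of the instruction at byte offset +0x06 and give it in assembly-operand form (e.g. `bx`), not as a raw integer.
si

off 0x06: read 05 61 as little → 0x6105
  op=0x6105>>10=0x18 ⇒ addi (RI)
  rd: (w>>6)&0xf=0x4 → si
  imm: (w>>0)&0x3f=0x5 → $5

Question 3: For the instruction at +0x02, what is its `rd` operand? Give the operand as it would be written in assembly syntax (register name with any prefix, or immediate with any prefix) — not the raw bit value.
r10

[02] 88 fe → 0xfe88
  opcode bits[15:10]=0x3f: band/RR
  [9:6] rd=10 = r10
  [5:2] rs=2 = cx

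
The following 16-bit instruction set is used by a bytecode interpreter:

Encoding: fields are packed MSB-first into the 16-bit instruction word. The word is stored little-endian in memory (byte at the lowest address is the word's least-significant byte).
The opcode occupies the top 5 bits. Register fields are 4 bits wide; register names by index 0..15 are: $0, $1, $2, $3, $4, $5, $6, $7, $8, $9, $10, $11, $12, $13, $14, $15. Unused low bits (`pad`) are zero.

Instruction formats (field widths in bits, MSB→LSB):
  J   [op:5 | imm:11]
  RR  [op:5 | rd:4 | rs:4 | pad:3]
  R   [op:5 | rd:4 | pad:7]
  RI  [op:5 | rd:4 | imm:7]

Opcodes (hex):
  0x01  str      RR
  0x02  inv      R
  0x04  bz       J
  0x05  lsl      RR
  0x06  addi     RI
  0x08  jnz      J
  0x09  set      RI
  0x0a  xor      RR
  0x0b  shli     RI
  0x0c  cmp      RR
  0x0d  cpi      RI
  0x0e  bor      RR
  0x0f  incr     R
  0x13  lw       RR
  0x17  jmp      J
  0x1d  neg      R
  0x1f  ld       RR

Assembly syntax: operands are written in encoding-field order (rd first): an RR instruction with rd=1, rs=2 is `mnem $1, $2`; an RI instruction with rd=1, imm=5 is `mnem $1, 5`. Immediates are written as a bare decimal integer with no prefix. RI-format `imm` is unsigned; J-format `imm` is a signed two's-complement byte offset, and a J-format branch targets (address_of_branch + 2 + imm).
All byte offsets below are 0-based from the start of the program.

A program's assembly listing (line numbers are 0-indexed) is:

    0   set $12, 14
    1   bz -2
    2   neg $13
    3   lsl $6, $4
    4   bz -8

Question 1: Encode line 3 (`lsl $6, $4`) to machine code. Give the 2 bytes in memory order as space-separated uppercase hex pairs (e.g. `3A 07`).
3. lsl fields op=0x5:5|rd=6:4|rs=4:4|pad=0:3 → word 2b20h → 20 2b

20 2B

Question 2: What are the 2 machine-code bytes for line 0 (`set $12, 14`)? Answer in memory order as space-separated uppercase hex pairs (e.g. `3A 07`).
0. set fields op=0x9:5|rd=12:4|imm=14:7 → word 4e0eh → 0e 4e

0E 4E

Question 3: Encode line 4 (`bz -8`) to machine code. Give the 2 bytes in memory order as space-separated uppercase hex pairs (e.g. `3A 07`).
F8 27

line 4 (bz): pack op=0x4:5|imm=-8:11 = 0x27f8; little→ f8 27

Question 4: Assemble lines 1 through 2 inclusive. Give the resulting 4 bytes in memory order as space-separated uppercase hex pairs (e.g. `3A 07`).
FE 27 80 EE

line 1 (bz): pack op=0x4:5|imm=-2:11 = 0x27fe; little→ fe 27
line 2 (neg): pack op=0x1d:5|rd=13:4|pad=0:7 = 0xee80; little→ 80 ee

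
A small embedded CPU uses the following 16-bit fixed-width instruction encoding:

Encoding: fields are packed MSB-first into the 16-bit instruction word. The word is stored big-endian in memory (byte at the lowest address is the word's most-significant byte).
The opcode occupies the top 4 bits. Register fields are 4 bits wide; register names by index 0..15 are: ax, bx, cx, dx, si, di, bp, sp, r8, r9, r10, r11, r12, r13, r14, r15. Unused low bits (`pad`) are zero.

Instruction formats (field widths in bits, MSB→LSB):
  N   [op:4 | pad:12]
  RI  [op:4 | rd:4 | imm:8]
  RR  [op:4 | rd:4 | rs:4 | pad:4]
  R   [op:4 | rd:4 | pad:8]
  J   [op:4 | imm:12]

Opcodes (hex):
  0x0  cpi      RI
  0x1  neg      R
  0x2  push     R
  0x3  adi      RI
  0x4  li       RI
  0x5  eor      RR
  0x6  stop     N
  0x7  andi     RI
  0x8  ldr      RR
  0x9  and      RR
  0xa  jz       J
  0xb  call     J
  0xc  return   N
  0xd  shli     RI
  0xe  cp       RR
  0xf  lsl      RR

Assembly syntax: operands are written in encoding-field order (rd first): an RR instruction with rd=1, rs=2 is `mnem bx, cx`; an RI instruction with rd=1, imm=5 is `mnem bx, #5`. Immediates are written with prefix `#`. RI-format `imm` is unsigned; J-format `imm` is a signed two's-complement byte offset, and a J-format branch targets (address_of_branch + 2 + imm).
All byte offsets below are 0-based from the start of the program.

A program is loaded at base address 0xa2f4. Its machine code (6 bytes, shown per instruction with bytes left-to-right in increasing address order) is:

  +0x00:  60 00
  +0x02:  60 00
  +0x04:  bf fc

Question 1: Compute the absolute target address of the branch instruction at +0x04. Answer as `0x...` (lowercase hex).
off 0x04: read bf fc as big → 0xbffc
  top 4b → 0xb → call [J]
  imm: (w>>0)&0xfff=0xffc (s12→-4) → #-4
  target = base 0xa2f4 + off 0x04 + 2 + imm -4 = 0xa2f6

0xa2f6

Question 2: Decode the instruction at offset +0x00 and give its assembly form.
stop

[00] 60 00 → 0x6000
  op=0x6000>>12=0x6 ⇒ stop (N)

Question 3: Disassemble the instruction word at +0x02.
stop

@+02  big-endian(60 00) = 0x6000
  top 4b → 0x6 → stop [N]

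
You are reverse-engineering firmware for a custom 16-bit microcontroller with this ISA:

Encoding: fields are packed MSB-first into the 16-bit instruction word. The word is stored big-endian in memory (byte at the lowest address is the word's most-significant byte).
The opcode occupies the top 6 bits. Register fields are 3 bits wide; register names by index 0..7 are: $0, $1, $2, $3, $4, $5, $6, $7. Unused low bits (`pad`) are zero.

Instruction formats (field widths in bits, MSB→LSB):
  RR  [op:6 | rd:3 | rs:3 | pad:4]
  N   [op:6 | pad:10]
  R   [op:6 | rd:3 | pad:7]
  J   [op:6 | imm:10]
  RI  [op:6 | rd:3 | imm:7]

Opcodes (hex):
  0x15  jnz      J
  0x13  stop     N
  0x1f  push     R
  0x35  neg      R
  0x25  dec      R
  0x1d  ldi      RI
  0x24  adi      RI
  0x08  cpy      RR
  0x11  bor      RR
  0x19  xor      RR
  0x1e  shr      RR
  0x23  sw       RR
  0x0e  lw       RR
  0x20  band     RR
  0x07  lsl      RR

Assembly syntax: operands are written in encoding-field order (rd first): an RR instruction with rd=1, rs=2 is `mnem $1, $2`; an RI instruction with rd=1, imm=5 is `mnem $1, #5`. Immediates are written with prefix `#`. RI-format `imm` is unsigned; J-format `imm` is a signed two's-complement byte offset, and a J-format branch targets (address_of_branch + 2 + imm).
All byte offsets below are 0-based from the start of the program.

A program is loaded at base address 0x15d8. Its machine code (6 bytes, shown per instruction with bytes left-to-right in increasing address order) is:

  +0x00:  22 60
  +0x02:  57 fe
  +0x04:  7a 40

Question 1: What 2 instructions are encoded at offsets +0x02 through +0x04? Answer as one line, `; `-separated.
jnz #-2; shr $4, $4

off 0x02: read 57 fe as big → 0x57fe
  opcode bits[15:10]=0x15: jnz/J
  imm@[9:0]=0x3fe (s10→-2) ⇒ #-2
off 0x04: read 7a 40 as big → 0x7a40
  opcode bits[15:10]=0x1e: shr/RR
  rd@[9:7]=0x4 ⇒ $4
  rs@[6:4]=0x4 ⇒ $4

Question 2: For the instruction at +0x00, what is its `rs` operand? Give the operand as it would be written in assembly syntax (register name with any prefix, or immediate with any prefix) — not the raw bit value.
$6

[00] 22 60 → 0x2260
  top 6b → 0x8 → cpy [RR]
  [9:7] rd=4 = $4
  [6:4] rs=6 = $6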